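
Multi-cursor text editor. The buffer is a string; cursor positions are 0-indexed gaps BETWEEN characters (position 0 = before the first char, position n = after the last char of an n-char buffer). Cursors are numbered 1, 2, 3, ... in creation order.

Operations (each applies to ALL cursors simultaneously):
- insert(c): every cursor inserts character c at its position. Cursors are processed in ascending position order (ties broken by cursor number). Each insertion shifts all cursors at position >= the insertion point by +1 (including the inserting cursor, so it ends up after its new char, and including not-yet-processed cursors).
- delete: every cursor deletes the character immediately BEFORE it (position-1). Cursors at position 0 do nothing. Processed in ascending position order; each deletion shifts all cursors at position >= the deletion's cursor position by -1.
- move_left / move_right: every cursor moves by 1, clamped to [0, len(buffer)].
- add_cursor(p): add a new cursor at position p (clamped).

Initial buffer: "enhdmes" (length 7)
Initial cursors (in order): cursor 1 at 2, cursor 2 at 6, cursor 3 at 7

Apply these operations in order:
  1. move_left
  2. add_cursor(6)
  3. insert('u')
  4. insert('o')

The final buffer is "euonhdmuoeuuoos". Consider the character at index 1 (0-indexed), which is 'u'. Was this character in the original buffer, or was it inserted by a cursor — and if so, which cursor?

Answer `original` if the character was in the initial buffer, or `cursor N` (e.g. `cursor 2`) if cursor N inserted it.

After op 1 (move_left): buffer="enhdmes" (len 7), cursors c1@1 c2@5 c3@6, authorship .......
After op 2 (add_cursor(6)): buffer="enhdmes" (len 7), cursors c1@1 c2@5 c3@6 c4@6, authorship .......
After op 3 (insert('u')): buffer="eunhdmueuus" (len 11), cursors c1@2 c2@7 c3@10 c4@10, authorship .1....2.34.
After op 4 (insert('o')): buffer="euonhdmuoeuuoos" (len 15), cursors c1@3 c2@9 c3@14 c4@14, authorship .11....22.3434.
Authorship (.=original, N=cursor N): . 1 1 . . . . 2 2 . 3 4 3 4 .
Index 1: author = 1

Answer: cursor 1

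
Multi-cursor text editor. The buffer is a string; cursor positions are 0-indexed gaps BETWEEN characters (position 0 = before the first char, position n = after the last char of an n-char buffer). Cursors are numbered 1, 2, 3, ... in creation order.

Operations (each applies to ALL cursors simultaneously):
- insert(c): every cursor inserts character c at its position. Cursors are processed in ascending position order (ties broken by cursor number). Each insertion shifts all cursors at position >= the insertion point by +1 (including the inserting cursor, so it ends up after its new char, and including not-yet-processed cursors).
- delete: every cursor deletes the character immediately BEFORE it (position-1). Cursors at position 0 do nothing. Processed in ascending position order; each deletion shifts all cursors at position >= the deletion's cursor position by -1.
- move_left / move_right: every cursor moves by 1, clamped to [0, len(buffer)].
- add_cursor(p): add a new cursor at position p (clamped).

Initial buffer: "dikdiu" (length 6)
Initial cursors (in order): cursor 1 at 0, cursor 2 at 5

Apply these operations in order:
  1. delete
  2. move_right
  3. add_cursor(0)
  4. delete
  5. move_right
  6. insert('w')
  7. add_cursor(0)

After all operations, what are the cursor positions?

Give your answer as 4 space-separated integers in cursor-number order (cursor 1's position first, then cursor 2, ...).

After op 1 (delete): buffer="dikdu" (len 5), cursors c1@0 c2@4, authorship .....
After op 2 (move_right): buffer="dikdu" (len 5), cursors c1@1 c2@5, authorship .....
After op 3 (add_cursor(0)): buffer="dikdu" (len 5), cursors c3@0 c1@1 c2@5, authorship .....
After op 4 (delete): buffer="ikd" (len 3), cursors c1@0 c3@0 c2@3, authorship ...
After op 5 (move_right): buffer="ikd" (len 3), cursors c1@1 c3@1 c2@3, authorship ...
After op 6 (insert('w')): buffer="iwwkdw" (len 6), cursors c1@3 c3@3 c2@6, authorship .13..2
After op 7 (add_cursor(0)): buffer="iwwkdw" (len 6), cursors c4@0 c1@3 c3@3 c2@6, authorship .13..2

Answer: 3 6 3 0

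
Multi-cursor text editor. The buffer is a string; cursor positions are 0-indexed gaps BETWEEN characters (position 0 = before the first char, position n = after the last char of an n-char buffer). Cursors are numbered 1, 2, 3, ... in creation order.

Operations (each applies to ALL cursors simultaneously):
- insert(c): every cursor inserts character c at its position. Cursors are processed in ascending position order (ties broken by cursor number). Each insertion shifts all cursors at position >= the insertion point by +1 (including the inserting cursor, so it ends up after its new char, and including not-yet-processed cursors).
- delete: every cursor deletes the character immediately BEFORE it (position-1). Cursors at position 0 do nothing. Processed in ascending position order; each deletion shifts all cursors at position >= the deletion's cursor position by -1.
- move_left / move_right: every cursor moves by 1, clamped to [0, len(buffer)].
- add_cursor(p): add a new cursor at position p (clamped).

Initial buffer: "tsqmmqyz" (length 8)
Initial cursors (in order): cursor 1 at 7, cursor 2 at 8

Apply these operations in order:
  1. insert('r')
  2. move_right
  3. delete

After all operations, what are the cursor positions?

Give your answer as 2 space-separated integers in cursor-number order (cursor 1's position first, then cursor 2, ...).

Answer: 8 8

Derivation:
After op 1 (insert('r')): buffer="tsqmmqyrzr" (len 10), cursors c1@8 c2@10, authorship .......1.2
After op 2 (move_right): buffer="tsqmmqyrzr" (len 10), cursors c1@9 c2@10, authorship .......1.2
After op 3 (delete): buffer="tsqmmqyr" (len 8), cursors c1@8 c2@8, authorship .......1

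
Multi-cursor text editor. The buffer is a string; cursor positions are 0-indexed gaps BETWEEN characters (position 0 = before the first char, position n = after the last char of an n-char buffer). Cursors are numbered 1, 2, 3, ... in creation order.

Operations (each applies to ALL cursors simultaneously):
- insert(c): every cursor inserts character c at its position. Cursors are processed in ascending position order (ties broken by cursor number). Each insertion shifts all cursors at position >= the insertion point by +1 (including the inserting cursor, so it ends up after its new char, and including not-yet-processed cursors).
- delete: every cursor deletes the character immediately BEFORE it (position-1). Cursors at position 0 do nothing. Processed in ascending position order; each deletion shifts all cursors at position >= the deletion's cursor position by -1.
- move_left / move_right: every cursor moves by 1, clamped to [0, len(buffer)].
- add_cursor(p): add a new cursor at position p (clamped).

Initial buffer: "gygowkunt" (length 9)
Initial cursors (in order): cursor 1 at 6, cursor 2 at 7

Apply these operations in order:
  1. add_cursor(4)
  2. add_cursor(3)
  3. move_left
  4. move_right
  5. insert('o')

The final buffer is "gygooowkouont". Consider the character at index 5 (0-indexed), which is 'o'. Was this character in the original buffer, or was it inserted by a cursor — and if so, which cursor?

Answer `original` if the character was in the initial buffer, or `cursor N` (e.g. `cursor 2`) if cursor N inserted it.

Answer: cursor 3

Derivation:
After op 1 (add_cursor(4)): buffer="gygowkunt" (len 9), cursors c3@4 c1@6 c2@7, authorship .........
After op 2 (add_cursor(3)): buffer="gygowkunt" (len 9), cursors c4@3 c3@4 c1@6 c2@7, authorship .........
After op 3 (move_left): buffer="gygowkunt" (len 9), cursors c4@2 c3@3 c1@5 c2@6, authorship .........
After op 4 (move_right): buffer="gygowkunt" (len 9), cursors c4@3 c3@4 c1@6 c2@7, authorship .........
After op 5 (insert('o')): buffer="gygooowkouont" (len 13), cursors c4@4 c3@6 c1@9 c2@11, authorship ...4.3..1.2..
Authorship (.=original, N=cursor N): . . . 4 . 3 . . 1 . 2 . .
Index 5: author = 3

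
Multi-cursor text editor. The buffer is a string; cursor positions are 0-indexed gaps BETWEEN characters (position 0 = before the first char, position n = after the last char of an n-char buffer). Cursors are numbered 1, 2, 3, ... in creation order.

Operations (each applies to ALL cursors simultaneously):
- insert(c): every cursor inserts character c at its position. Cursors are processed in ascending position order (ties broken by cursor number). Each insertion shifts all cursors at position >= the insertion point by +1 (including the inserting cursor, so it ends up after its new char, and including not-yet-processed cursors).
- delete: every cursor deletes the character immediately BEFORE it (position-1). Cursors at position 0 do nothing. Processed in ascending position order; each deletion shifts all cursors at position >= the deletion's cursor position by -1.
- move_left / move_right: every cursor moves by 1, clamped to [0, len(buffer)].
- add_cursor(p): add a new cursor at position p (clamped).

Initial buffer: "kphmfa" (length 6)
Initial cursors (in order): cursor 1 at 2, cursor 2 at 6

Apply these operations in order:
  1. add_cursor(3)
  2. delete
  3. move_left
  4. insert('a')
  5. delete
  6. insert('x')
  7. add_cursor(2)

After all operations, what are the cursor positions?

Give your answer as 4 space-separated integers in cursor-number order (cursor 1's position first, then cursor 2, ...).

After op 1 (add_cursor(3)): buffer="kphmfa" (len 6), cursors c1@2 c3@3 c2@6, authorship ......
After op 2 (delete): buffer="kmf" (len 3), cursors c1@1 c3@1 c2@3, authorship ...
After op 3 (move_left): buffer="kmf" (len 3), cursors c1@0 c3@0 c2@2, authorship ...
After op 4 (insert('a')): buffer="aakmaf" (len 6), cursors c1@2 c3@2 c2@5, authorship 13..2.
After op 5 (delete): buffer="kmf" (len 3), cursors c1@0 c3@0 c2@2, authorship ...
After op 6 (insert('x')): buffer="xxkmxf" (len 6), cursors c1@2 c3@2 c2@5, authorship 13..2.
After op 7 (add_cursor(2)): buffer="xxkmxf" (len 6), cursors c1@2 c3@2 c4@2 c2@5, authorship 13..2.

Answer: 2 5 2 2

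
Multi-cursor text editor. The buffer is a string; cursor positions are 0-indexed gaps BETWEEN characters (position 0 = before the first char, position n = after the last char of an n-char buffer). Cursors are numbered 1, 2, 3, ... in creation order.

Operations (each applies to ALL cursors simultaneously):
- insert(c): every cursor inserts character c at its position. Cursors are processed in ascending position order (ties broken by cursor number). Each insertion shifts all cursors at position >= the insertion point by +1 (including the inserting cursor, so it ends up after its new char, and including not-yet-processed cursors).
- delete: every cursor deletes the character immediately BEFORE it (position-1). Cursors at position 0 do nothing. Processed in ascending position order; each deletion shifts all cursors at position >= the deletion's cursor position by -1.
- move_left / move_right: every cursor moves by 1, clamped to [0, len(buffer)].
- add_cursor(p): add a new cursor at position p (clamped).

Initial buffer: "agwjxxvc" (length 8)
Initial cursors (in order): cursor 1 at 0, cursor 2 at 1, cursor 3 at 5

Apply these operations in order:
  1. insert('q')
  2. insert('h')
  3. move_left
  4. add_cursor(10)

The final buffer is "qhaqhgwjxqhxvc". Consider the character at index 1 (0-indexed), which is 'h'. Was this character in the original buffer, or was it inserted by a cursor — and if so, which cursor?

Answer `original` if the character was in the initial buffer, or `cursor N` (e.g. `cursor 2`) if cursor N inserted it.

After op 1 (insert('q')): buffer="qaqgwjxqxvc" (len 11), cursors c1@1 c2@3 c3@8, authorship 1.2....3...
After op 2 (insert('h')): buffer="qhaqhgwjxqhxvc" (len 14), cursors c1@2 c2@5 c3@11, authorship 11.22....33...
After op 3 (move_left): buffer="qhaqhgwjxqhxvc" (len 14), cursors c1@1 c2@4 c3@10, authorship 11.22....33...
After op 4 (add_cursor(10)): buffer="qhaqhgwjxqhxvc" (len 14), cursors c1@1 c2@4 c3@10 c4@10, authorship 11.22....33...
Authorship (.=original, N=cursor N): 1 1 . 2 2 . . . . 3 3 . . .
Index 1: author = 1

Answer: cursor 1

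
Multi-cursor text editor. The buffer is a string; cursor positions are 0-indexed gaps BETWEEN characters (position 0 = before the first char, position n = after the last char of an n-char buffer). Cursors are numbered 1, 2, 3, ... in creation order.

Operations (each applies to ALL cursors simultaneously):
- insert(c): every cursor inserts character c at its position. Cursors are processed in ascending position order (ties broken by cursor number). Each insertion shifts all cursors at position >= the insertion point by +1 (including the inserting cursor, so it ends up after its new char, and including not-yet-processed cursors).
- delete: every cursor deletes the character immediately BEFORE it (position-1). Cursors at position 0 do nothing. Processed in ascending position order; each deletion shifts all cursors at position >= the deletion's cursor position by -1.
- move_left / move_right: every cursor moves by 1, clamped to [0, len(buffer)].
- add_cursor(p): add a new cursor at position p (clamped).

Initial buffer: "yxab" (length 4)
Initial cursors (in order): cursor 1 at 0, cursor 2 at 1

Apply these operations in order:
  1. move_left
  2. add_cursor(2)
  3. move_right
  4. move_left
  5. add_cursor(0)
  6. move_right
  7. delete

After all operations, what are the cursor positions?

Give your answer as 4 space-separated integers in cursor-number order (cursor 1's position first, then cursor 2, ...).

After op 1 (move_left): buffer="yxab" (len 4), cursors c1@0 c2@0, authorship ....
After op 2 (add_cursor(2)): buffer="yxab" (len 4), cursors c1@0 c2@0 c3@2, authorship ....
After op 3 (move_right): buffer="yxab" (len 4), cursors c1@1 c2@1 c3@3, authorship ....
After op 4 (move_left): buffer="yxab" (len 4), cursors c1@0 c2@0 c3@2, authorship ....
After op 5 (add_cursor(0)): buffer="yxab" (len 4), cursors c1@0 c2@0 c4@0 c3@2, authorship ....
After op 6 (move_right): buffer="yxab" (len 4), cursors c1@1 c2@1 c4@1 c3@3, authorship ....
After op 7 (delete): buffer="xb" (len 2), cursors c1@0 c2@0 c4@0 c3@1, authorship ..

Answer: 0 0 1 0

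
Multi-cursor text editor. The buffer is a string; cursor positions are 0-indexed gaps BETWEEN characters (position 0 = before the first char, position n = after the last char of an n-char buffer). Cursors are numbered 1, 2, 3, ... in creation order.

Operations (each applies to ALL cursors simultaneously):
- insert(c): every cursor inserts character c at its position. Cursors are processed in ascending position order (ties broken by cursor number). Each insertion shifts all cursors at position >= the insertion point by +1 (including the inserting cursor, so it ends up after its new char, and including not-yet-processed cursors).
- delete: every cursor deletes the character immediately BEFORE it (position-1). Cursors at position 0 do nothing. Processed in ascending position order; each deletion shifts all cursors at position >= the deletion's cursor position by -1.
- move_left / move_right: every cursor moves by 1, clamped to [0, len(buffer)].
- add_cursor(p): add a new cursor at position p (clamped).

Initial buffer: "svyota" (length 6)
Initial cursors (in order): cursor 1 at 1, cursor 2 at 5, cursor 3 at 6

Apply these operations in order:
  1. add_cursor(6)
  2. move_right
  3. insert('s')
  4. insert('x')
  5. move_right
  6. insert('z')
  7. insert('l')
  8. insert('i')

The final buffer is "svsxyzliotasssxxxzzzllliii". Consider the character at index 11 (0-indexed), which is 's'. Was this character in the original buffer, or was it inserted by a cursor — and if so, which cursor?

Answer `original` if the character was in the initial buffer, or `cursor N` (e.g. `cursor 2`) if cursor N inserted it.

After op 1 (add_cursor(6)): buffer="svyota" (len 6), cursors c1@1 c2@5 c3@6 c4@6, authorship ......
After op 2 (move_right): buffer="svyota" (len 6), cursors c1@2 c2@6 c3@6 c4@6, authorship ......
After op 3 (insert('s')): buffer="svsyotasss" (len 10), cursors c1@3 c2@10 c3@10 c4@10, authorship ..1....234
After op 4 (insert('x')): buffer="svsxyotasssxxx" (len 14), cursors c1@4 c2@14 c3@14 c4@14, authorship ..11....234234
After op 5 (move_right): buffer="svsxyotasssxxx" (len 14), cursors c1@5 c2@14 c3@14 c4@14, authorship ..11....234234
After op 6 (insert('z')): buffer="svsxyzotasssxxxzzz" (len 18), cursors c1@6 c2@18 c3@18 c4@18, authorship ..11.1...234234234
After op 7 (insert('l')): buffer="svsxyzlotasssxxxzzzlll" (len 22), cursors c1@7 c2@22 c3@22 c4@22, authorship ..11.11...234234234234
After op 8 (insert('i')): buffer="svsxyzliotasssxxxzzzllliii" (len 26), cursors c1@8 c2@26 c3@26 c4@26, authorship ..11.111...234234234234234
Authorship (.=original, N=cursor N): . . 1 1 . 1 1 1 . . . 2 3 4 2 3 4 2 3 4 2 3 4 2 3 4
Index 11: author = 2

Answer: cursor 2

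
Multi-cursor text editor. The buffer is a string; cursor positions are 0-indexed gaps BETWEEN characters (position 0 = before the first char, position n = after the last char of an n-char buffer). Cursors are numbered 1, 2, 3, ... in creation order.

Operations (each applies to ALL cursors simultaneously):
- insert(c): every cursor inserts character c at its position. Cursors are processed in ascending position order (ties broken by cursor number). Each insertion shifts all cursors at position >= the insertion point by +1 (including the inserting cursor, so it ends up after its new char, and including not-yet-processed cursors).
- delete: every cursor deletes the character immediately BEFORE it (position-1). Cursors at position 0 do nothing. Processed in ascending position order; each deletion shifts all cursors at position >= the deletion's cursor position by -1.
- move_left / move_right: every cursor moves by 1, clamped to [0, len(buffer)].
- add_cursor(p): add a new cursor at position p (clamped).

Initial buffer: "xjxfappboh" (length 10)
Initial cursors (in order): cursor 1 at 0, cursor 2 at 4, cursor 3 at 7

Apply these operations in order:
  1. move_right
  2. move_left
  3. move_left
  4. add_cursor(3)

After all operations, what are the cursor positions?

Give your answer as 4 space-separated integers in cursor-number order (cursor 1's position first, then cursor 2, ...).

Answer: 0 3 6 3

Derivation:
After op 1 (move_right): buffer="xjxfappboh" (len 10), cursors c1@1 c2@5 c3@8, authorship ..........
After op 2 (move_left): buffer="xjxfappboh" (len 10), cursors c1@0 c2@4 c3@7, authorship ..........
After op 3 (move_left): buffer="xjxfappboh" (len 10), cursors c1@0 c2@3 c3@6, authorship ..........
After op 4 (add_cursor(3)): buffer="xjxfappboh" (len 10), cursors c1@0 c2@3 c4@3 c3@6, authorship ..........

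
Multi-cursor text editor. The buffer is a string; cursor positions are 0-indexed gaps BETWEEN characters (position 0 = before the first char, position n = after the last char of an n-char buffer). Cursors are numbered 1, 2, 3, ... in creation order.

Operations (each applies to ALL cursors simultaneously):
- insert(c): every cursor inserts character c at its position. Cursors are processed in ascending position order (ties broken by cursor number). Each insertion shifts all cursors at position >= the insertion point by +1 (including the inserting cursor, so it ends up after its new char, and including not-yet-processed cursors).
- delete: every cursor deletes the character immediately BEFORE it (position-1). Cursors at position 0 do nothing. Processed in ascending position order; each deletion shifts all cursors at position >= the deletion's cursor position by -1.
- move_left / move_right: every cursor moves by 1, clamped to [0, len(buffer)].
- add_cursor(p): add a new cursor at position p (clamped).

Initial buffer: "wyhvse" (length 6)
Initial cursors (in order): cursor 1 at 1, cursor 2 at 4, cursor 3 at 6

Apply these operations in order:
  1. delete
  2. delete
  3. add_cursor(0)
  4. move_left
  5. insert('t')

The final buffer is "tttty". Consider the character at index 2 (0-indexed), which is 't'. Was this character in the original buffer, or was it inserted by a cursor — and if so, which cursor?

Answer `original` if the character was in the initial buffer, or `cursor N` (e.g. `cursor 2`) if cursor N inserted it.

After op 1 (delete): buffer="yhs" (len 3), cursors c1@0 c2@2 c3@3, authorship ...
After op 2 (delete): buffer="y" (len 1), cursors c1@0 c2@1 c3@1, authorship .
After op 3 (add_cursor(0)): buffer="y" (len 1), cursors c1@0 c4@0 c2@1 c3@1, authorship .
After op 4 (move_left): buffer="y" (len 1), cursors c1@0 c2@0 c3@0 c4@0, authorship .
After op 5 (insert('t')): buffer="tttty" (len 5), cursors c1@4 c2@4 c3@4 c4@4, authorship 1234.
Authorship (.=original, N=cursor N): 1 2 3 4 .
Index 2: author = 3

Answer: cursor 3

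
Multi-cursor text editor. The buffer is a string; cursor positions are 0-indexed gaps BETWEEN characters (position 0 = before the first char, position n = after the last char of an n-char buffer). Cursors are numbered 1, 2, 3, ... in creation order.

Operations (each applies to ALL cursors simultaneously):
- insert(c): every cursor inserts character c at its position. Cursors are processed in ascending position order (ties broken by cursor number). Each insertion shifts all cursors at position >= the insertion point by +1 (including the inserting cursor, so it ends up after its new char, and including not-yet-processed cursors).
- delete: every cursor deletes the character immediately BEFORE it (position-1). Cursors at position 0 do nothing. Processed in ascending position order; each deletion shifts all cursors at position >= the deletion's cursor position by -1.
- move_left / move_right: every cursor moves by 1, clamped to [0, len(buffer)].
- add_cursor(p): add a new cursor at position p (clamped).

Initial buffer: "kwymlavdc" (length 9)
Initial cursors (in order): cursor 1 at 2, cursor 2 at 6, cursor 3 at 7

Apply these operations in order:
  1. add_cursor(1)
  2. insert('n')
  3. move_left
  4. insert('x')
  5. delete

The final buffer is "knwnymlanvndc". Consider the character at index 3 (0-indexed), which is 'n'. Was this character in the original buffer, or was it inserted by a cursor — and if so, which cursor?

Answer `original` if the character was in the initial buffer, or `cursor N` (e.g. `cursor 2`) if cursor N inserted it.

After op 1 (add_cursor(1)): buffer="kwymlavdc" (len 9), cursors c4@1 c1@2 c2@6 c3@7, authorship .........
After op 2 (insert('n')): buffer="knwnymlanvndc" (len 13), cursors c4@2 c1@4 c2@9 c3@11, authorship .4.1....2.3..
After op 3 (move_left): buffer="knwnymlanvndc" (len 13), cursors c4@1 c1@3 c2@8 c3@10, authorship .4.1....2.3..
After op 4 (insert('x')): buffer="kxnwxnymlaxnvxndc" (len 17), cursors c4@2 c1@5 c2@11 c3@14, authorship .44.11....22.33..
After op 5 (delete): buffer="knwnymlanvndc" (len 13), cursors c4@1 c1@3 c2@8 c3@10, authorship .4.1....2.3..
Authorship (.=original, N=cursor N): . 4 . 1 . . . . 2 . 3 . .
Index 3: author = 1

Answer: cursor 1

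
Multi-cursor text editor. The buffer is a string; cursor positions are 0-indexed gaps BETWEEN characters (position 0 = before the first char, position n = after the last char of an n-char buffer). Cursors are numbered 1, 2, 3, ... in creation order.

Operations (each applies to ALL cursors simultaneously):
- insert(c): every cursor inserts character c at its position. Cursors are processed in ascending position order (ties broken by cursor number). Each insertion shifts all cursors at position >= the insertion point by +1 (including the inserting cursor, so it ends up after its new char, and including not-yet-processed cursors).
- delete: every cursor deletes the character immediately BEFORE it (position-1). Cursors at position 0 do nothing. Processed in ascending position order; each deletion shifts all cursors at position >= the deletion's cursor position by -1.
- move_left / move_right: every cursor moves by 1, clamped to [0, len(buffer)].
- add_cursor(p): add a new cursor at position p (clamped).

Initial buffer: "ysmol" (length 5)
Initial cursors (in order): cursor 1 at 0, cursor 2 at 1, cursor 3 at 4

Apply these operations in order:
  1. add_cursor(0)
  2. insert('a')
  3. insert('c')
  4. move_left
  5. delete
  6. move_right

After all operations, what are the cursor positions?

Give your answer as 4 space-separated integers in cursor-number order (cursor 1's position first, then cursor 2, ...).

After op 1 (add_cursor(0)): buffer="ysmol" (len 5), cursors c1@0 c4@0 c2@1 c3@4, authorship .....
After op 2 (insert('a')): buffer="aayasmoal" (len 9), cursors c1@2 c4@2 c2@4 c3@8, authorship 14.2...3.
After op 3 (insert('c')): buffer="aaccyacsmoacl" (len 13), cursors c1@4 c4@4 c2@7 c3@12, authorship 1414.22...33.
After op 4 (move_left): buffer="aaccyacsmoacl" (len 13), cursors c1@3 c4@3 c2@6 c3@11, authorship 1414.22...33.
After op 5 (delete): buffer="acycsmocl" (len 9), cursors c1@1 c4@1 c2@3 c3@7, authorship 14.2...3.
After op 6 (move_right): buffer="acycsmocl" (len 9), cursors c1@2 c4@2 c2@4 c3@8, authorship 14.2...3.

Answer: 2 4 8 2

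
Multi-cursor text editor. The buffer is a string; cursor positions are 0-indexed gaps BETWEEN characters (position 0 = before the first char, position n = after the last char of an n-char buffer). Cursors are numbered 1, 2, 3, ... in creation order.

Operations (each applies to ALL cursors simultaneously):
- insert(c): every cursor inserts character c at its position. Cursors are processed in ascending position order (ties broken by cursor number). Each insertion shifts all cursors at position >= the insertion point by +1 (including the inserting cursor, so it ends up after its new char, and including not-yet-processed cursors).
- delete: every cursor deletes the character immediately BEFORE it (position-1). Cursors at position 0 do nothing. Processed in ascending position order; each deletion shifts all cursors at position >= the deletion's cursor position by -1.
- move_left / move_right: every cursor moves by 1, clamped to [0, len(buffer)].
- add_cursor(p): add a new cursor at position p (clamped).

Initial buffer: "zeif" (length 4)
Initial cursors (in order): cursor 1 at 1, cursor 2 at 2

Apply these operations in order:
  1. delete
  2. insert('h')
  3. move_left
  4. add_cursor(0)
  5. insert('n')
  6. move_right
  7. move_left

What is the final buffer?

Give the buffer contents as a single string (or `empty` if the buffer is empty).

Answer: nhnnhif

Derivation:
After op 1 (delete): buffer="if" (len 2), cursors c1@0 c2@0, authorship ..
After op 2 (insert('h')): buffer="hhif" (len 4), cursors c1@2 c2@2, authorship 12..
After op 3 (move_left): buffer="hhif" (len 4), cursors c1@1 c2@1, authorship 12..
After op 4 (add_cursor(0)): buffer="hhif" (len 4), cursors c3@0 c1@1 c2@1, authorship 12..
After op 5 (insert('n')): buffer="nhnnhif" (len 7), cursors c3@1 c1@4 c2@4, authorship 31122..
After op 6 (move_right): buffer="nhnnhif" (len 7), cursors c3@2 c1@5 c2@5, authorship 31122..
After op 7 (move_left): buffer="nhnnhif" (len 7), cursors c3@1 c1@4 c2@4, authorship 31122..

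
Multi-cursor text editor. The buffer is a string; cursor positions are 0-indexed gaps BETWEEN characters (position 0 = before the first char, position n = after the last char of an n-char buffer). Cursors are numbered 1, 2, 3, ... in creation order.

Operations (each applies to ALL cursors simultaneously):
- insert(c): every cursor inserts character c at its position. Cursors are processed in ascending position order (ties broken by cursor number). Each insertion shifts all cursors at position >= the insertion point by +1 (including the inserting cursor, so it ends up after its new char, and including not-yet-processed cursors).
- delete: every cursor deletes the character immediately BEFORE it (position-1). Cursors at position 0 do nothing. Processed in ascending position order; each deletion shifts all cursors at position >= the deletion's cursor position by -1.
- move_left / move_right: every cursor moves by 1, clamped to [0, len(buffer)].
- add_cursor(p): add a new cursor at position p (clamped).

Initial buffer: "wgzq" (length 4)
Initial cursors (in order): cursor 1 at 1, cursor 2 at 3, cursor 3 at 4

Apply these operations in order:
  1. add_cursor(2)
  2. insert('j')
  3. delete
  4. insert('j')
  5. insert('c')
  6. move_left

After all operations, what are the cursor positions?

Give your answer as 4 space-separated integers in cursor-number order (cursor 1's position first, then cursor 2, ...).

Answer: 2 8 11 5

Derivation:
After op 1 (add_cursor(2)): buffer="wgzq" (len 4), cursors c1@1 c4@2 c2@3 c3@4, authorship ....
After op 2 (insert('j')): buffer="wjgjzjqj" (len 8), cursors c1@2 c4@4 c2@6 c3@8, authorship .1.4.2.3
After op 3 (delete): buffer="wgzq" (len 4), cursors c1@1 c4@2 c2@3 c3@4, authorship ....
After op 4 (insert('j')): buffer="wjgjzjqj" (len 8), cursors c1@2 c4@4 c2@6 c3@8, authorship .1.4.2.3
After op 5 (insert('c')): buffer="wjcgjczjcqjc" (len 12), cursors c1@3 c4@6 c2@9 c3@12, authorship .11.44.22.33
After op 6 (move_left): buffer="wjcgjczjcqjc" (len 12), cursors c1@2 c4@5 c2@8 c3@11, authorship .11.44.22.33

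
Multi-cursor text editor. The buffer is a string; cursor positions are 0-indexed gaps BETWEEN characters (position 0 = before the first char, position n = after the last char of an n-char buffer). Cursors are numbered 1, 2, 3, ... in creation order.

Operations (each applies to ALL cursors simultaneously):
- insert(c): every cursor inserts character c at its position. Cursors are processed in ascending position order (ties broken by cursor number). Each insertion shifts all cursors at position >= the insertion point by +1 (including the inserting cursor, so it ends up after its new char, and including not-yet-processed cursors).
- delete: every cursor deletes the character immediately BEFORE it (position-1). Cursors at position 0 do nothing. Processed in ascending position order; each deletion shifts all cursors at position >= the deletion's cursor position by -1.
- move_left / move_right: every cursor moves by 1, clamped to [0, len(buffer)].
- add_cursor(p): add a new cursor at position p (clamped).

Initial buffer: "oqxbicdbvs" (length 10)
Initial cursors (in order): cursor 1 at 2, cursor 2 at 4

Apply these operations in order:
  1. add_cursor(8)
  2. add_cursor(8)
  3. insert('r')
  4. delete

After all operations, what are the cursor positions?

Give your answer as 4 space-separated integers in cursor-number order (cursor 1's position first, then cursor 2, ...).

Answer: 2 4 8 8

Derivation:
After op 1 (add_cursor(8)): buffer="oqxbicdbvs" (len 10), cursors c1@2 c2@4 c3@8, authorship ..........
After op 2 (add_cursor(8)): buffer="oqxbicdbvs" (len 10), cursors c1@2 c2@4 c3@8 c4@8, authorship ..........
After op 3 (insert('r')): buffer="oqrxbricdbrrvs" (len 14), cursors c1@3 c2@6 c3@12 c4@12, authorship ..1..2....34..
After op 4 (delete): buffer="oqxbicdbvs" (len 10), cursors c1@2 c2@4 c3@8 c4@8, authorship ..........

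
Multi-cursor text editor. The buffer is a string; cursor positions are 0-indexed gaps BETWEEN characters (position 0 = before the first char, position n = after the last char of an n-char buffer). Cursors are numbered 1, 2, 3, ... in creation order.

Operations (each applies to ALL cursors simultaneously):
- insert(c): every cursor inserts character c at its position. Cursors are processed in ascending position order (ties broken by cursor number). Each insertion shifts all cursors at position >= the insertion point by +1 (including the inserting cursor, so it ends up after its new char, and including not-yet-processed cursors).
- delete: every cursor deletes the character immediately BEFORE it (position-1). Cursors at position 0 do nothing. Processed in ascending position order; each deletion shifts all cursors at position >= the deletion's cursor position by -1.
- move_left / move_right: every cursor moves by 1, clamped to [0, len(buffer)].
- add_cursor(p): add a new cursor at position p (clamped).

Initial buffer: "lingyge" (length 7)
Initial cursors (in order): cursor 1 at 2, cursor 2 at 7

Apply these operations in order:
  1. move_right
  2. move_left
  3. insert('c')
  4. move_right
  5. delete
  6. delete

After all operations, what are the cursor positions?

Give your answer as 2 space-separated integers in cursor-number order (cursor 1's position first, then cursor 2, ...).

After op 1 (move_right): buffer="lingyge" (len 7), cursors c1@3 c2@7, authorship .......
After op 2 (move_left): buffer="lingyge" (len 7), cursors c1@2 c2@6, authorship .......
After op 3 (insert('c')): buffer="licngygce" (len 9), cursors c1@3 c2@8, authorship ..1....2.
After op 4 (move_right): buffer="licngygce" (len 9), cursors c1@4 c2@9, authorship ..1....2.
After op 5 (delete): buffer="licgygc" (len 7), cursors c1@3 c2@7, authorship ..1...2
After op 6 (delete): buffer="ligyg" (len 5), cursors c1@2 c2@5, authorship .....

Answer: 2 5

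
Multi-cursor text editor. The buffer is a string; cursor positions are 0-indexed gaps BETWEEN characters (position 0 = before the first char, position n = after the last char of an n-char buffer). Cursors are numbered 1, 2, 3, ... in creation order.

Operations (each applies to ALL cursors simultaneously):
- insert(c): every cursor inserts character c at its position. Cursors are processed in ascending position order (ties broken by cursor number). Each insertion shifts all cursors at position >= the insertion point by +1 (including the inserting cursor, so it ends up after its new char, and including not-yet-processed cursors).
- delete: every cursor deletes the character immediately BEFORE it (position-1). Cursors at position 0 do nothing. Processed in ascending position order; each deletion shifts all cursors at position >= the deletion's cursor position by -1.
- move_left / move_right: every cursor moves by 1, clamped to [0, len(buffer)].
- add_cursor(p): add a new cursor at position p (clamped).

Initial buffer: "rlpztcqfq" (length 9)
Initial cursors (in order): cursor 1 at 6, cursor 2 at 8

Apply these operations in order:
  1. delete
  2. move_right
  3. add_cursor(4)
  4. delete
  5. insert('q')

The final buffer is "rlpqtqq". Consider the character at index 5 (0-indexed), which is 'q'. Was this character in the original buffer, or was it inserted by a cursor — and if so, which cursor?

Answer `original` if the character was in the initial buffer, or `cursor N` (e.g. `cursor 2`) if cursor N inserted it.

After op 1 (delete): buffer="rlpztqq" (len 7), cursors c1@5 c2@6, authorship .......
After op 2 (move_right): buffer="rlpztqq" (len 7), cursors c1@6 c2@7, authorship .......
After op 3 (add_cursor(4)): buffer="rlpztqq" (len 7), cursors c3@4 c1@6 c2@7, authorship .......
After op 4 (delete): buffer="rlpt" (len 4), cursors c3@3 c1@4 c2@4, authorship ....
After op 5 (insert('q')): buffer="rlpqtqq" (len 7), cursors c3@4 c1@7 c2@7, authorship ...3.12
Authorship (.=original, N=cursor N): . . . 3 . 1 2
Index 5: author = 1

Answer: cursor 1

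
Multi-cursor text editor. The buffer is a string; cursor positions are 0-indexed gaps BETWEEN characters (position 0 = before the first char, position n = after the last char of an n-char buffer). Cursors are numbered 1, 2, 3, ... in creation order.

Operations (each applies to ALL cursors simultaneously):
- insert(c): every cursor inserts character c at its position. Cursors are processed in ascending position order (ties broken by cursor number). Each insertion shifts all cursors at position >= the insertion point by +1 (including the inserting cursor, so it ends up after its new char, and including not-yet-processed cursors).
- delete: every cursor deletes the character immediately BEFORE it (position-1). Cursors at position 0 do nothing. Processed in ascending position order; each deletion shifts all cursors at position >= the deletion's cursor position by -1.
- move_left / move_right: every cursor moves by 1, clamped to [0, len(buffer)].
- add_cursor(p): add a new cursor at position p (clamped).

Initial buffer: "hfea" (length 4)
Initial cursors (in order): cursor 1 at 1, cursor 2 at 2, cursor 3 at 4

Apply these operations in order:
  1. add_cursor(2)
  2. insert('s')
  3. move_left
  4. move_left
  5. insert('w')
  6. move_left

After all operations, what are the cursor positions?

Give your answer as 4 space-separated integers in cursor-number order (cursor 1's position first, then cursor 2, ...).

Answer: 0 5 9 5

Derivation:
After op 1 (add_cursor(2)): buffer="hfea" (len 4), cursors c1@1 c2@2 c4@2 c3@4, authorship ....
After op 2 (insert('s')): buffer="hsfsseas" (len 8), cursors c1@2 c2@5 c4@5 c3@8, authorship .1.24..3
After op 3 (move_left): buffer="hsfsseas" (len 8), cursors c1@1 c2@4 c4@4 c3@7, authorship .1.24..3
After op 4 (move_left): buffer="hsfsseas" (len 8), cursors c1@0 c2@3 c4@3 c3@6, authorship .1.24..3
After op 5 (insert('w')): buffer="whsfwwssewas" (len 12), cursors c1@1 c2@6 c4@6 c3@10, authorship 1.1.2424.3.3
After op 6 (move_left): buffer="whsfwwssewas" (len 12), cursors c1@0 c2@5 c4@5 c3@9, authorship 1.1.2424.3.3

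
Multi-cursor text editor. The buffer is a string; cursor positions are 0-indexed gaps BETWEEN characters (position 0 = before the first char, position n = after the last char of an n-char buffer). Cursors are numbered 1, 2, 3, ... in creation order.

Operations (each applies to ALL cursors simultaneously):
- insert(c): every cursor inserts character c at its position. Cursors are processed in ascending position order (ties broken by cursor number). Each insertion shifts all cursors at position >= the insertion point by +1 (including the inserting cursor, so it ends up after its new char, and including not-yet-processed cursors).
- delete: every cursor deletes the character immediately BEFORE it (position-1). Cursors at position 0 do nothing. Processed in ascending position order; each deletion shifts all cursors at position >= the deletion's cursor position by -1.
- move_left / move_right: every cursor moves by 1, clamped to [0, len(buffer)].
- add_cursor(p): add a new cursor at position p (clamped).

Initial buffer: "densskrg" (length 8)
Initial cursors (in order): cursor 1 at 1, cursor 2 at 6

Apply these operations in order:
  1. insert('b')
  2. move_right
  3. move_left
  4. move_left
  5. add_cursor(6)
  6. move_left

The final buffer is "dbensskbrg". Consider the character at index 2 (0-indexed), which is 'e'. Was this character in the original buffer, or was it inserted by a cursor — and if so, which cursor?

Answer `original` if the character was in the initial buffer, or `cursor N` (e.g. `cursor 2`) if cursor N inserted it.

After op 1 (insert('b')): buffer="dbensskbrg" (len 10), cursors c1@2 c2@8, authorship .1.....2..
After op 2 (move_right): buffer="dbensskbrg" (len 10), cursors c1@3 c2@9, authorship .1.....2..
After op 3 (move_left): buffer="dbensskbrg" (len 10), cursors c1@2 c2@8, authorship .1.....2..
After op 4 (move_left): buffer="dbensskbrg" (len 10), cursors c1@1 c2@7, authorship .1.....2..
After op 5 (add_cursor(6)): buffer="dbensskbrg" (len 10), cursors c1@1 c3@6 c2@7, authorship .1.....2..
After op 6 (move_left): buffer="dbensskbrg" (len 10), cursors c1@0 c3@5 c2@6, authorship .1.....2..
Authorship (.=original, N=cursor N): . 1 . . . . . 2 . .
Index 2: author = original

Answer: original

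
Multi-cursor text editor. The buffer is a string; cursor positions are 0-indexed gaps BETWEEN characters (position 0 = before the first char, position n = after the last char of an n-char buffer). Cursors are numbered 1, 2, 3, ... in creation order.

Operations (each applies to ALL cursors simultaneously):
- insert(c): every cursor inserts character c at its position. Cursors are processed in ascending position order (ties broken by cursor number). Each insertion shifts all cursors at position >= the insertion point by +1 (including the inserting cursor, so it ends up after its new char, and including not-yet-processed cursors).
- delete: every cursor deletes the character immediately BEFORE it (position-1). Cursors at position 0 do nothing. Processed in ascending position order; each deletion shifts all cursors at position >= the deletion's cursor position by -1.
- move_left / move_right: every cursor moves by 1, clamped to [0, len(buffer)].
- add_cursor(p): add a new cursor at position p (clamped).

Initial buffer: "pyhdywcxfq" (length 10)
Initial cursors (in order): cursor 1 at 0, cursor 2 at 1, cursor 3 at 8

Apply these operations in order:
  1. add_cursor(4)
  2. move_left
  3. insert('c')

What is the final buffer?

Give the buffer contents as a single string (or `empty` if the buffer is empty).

Answer: ccpyhcdywccxfq

Derivation:
After op 1 (add_cursor(4)): buffer="pyhdywcxfq" (len 10), cursors c1@0 c2@1 c4@4 c3@8, authorship ..........
After op 2 (move_left): buffer="pyhdywcxfq" (len 10), cursors c1@0 c2@0 c4@3 c3@7, authorship ..........
After op 3 (insert('c')): buffer="ccpyhcdywccxfq" (len 14), cursors c1@2 c2@2 c4@6 c3@11, authorship 12...4....3...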